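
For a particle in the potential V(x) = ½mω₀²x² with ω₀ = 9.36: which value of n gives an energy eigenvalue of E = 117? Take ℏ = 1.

Invert E_n = (n + ½)ℏω₀: n = E/ℏω₀ − ½ = 12.000, so n = 12.

n = 12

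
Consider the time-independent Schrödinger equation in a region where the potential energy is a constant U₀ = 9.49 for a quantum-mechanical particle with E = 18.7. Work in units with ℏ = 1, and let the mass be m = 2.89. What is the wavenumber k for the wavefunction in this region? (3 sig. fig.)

k = 7.30

With E > U₀ the solution is oscillatory, ψ ∝ e^{±ikx} with k = √(2m(E − U₀))/ℏ.
k = √(2 × 2.89 × 9.21) = 7.296.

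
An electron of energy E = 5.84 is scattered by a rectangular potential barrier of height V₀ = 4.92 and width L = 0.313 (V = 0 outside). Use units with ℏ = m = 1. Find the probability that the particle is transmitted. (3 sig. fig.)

T = 0.840

Above the barrier the interior wavenumber is k₂ = √(2m(E − V₀))/ℏ = 1.356, giving phase k₂L = 0.4246.
T = [1 + V₀² sin²(k₂L) / (4E(E − V₀))]⁻¹ = 1/1.191 = 0.840.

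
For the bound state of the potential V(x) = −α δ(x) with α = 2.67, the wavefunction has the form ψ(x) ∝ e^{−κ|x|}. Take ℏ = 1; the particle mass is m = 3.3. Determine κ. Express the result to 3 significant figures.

Integrating the TISE across x = 0 gives the cusp condition ψ'(0⁺) − ψ'(0⁻) = −(2mα/ℏ²)ψ(0).
With ψ ∝ e^{−κ|x|} this yields −2κ = −2mα/ℏ², so κ = mα/ℏ² = 8.811.

κ = 8.81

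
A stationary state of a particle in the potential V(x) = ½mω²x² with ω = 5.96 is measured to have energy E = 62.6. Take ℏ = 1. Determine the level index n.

n = 10

Invert E_n = (n + ½)ℏω: n = E/ℏω − ½ = 10.003, so n = 10.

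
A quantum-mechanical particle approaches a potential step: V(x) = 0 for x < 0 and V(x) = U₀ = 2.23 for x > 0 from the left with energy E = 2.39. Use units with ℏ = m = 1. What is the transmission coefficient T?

On each side the TISE gives plane waves with k = √(2m(E − V))/ℏ: k₁ = √(2·1·2.39) = 2.186, k₂ = √(2·1·0.16) = 0.5657.
Matching ψ and ψ′ at x = 0 gives r = (k₁ − k₂)/(k₁ + k₂), so R = r² = 0.3468 and T = 1 − R = 0.6532.

T = 0.653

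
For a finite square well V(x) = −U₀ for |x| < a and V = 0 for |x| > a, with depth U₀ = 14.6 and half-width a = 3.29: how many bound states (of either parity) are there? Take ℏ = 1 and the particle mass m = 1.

The dimensionless depth is z₀ = a√(2mU₀)/ℏ = 3.29 × √(29.20) = 17.78.
A new bound state (alternating even/odd) appears each time z₀ passes a multiple of π/2, so N = ⌊2z₀/π⌋ + 1 = ⌊11.32⌋ + 1 = 12.

N = 12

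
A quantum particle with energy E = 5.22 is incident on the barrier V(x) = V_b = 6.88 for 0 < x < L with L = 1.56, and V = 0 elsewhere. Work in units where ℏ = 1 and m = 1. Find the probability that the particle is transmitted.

T = 0.00992

E < V_b: inside the barrier ψ ∝ e^{±κx} with κ = √(2m(V_b − E))/ℏ = 1.822.
κL = 2.842, sinh(κL) = 8.550.
The exact tunnelling result is T⁻¹ = 1 + V_b² sinh²(κL) / [4E(V_b − E)] = 100.8, so T = 0.00992.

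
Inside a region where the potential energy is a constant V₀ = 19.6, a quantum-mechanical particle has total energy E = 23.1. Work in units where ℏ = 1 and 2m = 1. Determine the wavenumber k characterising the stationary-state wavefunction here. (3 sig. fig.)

k = 1.87

With E > V₀ the solution is oscillatory, ψ ∝ e^{±ikx} with k = √(2m(E − V₀))/ℏ.
k = √(2 × 0.5 × 3.5) = 1.871.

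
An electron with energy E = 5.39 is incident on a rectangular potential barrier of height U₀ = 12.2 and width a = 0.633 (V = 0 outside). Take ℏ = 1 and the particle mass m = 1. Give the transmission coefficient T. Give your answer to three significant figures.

E < U₀: inside the barrier ψ ∝ e^{±κx} with κ = √(2m(U₀ − E))/ℏ = 3.691.
κa = 2.336, sinh(κa) = 5.122.
The exact tunnelling result is T⁻¹ = 1 + U₀² sinh²(κa) / [4E(U₀ − E)] = 27.60, so T = 0.0362.

T = 0.0362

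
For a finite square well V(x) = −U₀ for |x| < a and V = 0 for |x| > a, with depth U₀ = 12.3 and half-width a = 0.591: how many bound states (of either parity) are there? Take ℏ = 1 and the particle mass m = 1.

The dimensionless depth is z₀ = a√(2mU₀)/ℏ = 0.591 × √(24.60) = 2.931.
A new bound state (alternating even/odd) appears each time z₀ passes a multiple of π/2, so N = ⌊2z₀/π⌋ + 1 = ⌊1.866⌋ + 1 = 2.

N = 2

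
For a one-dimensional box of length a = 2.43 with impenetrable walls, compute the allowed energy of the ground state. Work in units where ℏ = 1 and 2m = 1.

The infinite-well eigenfunctions ψ_n = √(2/a) sin(nπx/a) vanish at both walls, giving E_n = n²π²ℏ²/(2ma²).
E_1 = 1² × π² / (2 × 0.5 × 2.43²) = 1.671.

E = 1.67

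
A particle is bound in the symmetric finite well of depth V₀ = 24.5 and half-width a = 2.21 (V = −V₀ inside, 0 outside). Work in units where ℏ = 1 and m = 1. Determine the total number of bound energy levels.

N = 10

Define the well-strength parameter z₀ = (a/ℏ)√(2mV₀) = 2.21 × √(2·1·24.5) = 15.47.
The even/odd transcendental equations gain one root per π/2 in z₀, giving N = 1 + ⌊2z₀/π⌋ = 1 + ⌊9.849⌋ = 10.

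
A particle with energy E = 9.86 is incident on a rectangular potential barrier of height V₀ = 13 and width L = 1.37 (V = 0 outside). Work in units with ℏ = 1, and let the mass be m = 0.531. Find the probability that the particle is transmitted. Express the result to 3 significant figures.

T = 0.0196

E < V₀: inside the barrier ψ ∝ e^{±κx} with κ = √(2m(V₀ − E))/ℏ = 1.826.
κL = 2.502, sinh(κL) = 6.061.
Matching ψ, ψ′ at both faces gives T = [1 + V₀² sinh²(κL) / (4E(V₀ − E))]⁻¹ = 1/51.13 = 0.0196.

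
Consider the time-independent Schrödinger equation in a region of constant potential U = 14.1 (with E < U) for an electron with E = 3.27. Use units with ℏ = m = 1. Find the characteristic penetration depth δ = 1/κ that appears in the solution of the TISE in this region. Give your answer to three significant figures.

Since E < U the TISE in this region is ψ'' = κ²ψ with κ = √(2m(U − E))/ℏ.
κ = √(2 × 1 × 10.83) = 4.654. The penetration depth is δ = 1/κ = 0.215.

δ = 0.215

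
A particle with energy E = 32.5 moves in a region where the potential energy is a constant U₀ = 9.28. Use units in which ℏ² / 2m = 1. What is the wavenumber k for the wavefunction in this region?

k = 4.82

With E > U₀ the solution is oscillatory, ψ ∝ e^{±ikx} with k = √(2m(E − U₀))/ℏ.
k = √(2 × 0.5 × 23.22) = 4.819.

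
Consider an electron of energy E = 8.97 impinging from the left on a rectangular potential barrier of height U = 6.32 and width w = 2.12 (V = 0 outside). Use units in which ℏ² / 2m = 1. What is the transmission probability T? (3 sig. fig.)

E > U: inside the barrier k₂ = √(2m(E − U))/ℏ = 1.628, k₂w = 3.451.
Matching at both interfaces gives T⁻¹ = 1 + U² sin²(k₂w) / [4E(E − U)] = 1.039, hence T = 0.962.

T = 0.962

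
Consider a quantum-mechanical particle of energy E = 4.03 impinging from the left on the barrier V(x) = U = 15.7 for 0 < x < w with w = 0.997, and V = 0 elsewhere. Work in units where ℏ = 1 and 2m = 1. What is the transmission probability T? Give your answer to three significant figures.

Since E < U the interior solution is evanescent with decay constant κ = √(2m(U − E))/ℏ = 3.416.
κw = 3.406, sinh(κw) = 15.05.
Matching ψ, ψ′ at both faces gives T = [1 + U² sinh²(κw) / (4E(U − E))]⁻¹ = 1/297.9 = 0.00336.

T = 0.00336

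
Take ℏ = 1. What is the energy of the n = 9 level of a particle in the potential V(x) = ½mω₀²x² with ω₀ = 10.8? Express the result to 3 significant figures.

Using E_n = (n + ½)ℏω₀: E_9 = 9.5 × 10.8 = 102.6.

E = 103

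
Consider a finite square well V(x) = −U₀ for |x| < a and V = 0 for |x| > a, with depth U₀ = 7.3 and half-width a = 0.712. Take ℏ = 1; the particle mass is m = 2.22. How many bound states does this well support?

The dimensionless depth is z₀ = a√(2mU₀)/ℏ = 0.712 × √(32.41) = 4.054.
A new bound state (alternating even/odd) appears each time z₀ passes a multiple of π/2, so N = ⌊2z₀/π⌋ + 1 = ⌊2.581⌋ + 1 = 3.

N = 3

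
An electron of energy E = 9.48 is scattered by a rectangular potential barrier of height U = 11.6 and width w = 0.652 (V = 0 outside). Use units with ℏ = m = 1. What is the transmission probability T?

T = 0.158

Since E < U the interior solution is evanescent with decay constant κ = √(2m(U − E))/ℏ = 2.059.
κw = 1.343, sinh(κw) = 1.784.
Matching ψ, ψ′ at both faces gives T = [1 + U² sinh²(κw) / (4E(U − E))]⁻¹ = 1/6.326 = 0.158.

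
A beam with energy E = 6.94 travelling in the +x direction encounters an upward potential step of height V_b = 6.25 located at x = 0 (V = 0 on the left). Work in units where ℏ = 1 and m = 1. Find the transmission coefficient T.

T = 0.729

On each side the TISE gives plane waves with k = √(2m(E − V))/ℏ: k₁ = √(2·1·6.94) = 3.726, k₂ = √(2·1·0.69) = 1.175.
Continuity of ψ and ψ′ at the step yields the reflection amplitude r = (k₁ − k₂)/(k₁ + k₂) = 0.5205; thus R = |r|² = 0.2710, T = 0.7290.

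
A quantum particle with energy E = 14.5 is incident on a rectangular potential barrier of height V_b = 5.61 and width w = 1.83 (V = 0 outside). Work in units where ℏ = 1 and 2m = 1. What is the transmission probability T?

T = 0.968

E > V_b: inside the barrier k₂ = √(2m(E − V_b))/ℏ = 2.982, k₂w = 5.456.
T = [1 + V_b² sin²(k₂w) / (4E(E − V_b))]⁻¹ = 1/1.033 = 0.968.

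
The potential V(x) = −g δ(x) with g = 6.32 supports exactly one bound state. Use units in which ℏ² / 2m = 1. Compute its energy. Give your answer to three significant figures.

For x ≠ 0 the bound state is ψ ∝ e^{−κ|x|}; integrating the TISE across the delta gives the cusp condition 2κ = 2mg/ℏ², so κ = 3.160.
Then E = −ℏ²κ²/(2m) = −mg²/(2ℏ²) = -9.986.

E = -9.99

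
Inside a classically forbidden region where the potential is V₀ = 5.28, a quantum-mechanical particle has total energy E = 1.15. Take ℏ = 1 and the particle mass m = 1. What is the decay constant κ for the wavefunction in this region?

Since E < V₀ the TISE in this region is ψ'' = κ²ψ with κ = √(2m(V₀ − E))/ℏ.
κ = √(2 × 1 × 4.13) = 2.874.

κ = 2.87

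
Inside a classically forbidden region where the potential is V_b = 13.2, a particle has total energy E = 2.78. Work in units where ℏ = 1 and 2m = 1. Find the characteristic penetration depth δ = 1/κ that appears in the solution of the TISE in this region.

Since E < V_b the TISE in this region is ψ'' = κ²ψ with κ = √(2m(V_b − E))/ℏ.
κ = √(2 × 0.5 × 10.42) = 3.228. The penetration depth is δ = 1/κ = 0.310.

δ = 0.310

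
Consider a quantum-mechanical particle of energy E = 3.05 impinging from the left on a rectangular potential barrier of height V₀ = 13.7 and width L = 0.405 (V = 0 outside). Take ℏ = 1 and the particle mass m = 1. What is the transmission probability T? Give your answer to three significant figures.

T = 0.0647

Since E < V₀ the interior solution is evanescent with decay constant κ = √(2m(V₀ − E))/ℏ = 4.615.
κL = 1.869, sinh(κL) = 3.164.
The exact tunnelling result is T⁻¹ = 1 + V₀² sinh²(κL) / [4E(V₀ − E)] = 15.46, so T = 0.0647.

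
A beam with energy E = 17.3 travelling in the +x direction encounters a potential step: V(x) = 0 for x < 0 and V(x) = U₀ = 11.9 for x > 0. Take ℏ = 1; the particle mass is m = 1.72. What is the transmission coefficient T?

T = 0.920

On each side the TISE gives plane waves with k = √(2m(E − V))/ℏ: k₁ = √(2·1.72·17.3) = 7.714, k₂ = √(2·1.72·5.4) = 4.310.
Matching ψ and ψ′ at x = 0 gives r = (k₁ − k₂)/(k₁ + k₂), so R = r² = 0.08016 and T = 1 − R = 0.9198.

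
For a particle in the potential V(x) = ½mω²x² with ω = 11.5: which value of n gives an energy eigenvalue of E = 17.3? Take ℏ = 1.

n = 1

E_n = ℏω(n + ½) ⇒ n = E/(ℏω) − ½ = 17.3/11.5 − 0.5 = 1.004 → n = 1.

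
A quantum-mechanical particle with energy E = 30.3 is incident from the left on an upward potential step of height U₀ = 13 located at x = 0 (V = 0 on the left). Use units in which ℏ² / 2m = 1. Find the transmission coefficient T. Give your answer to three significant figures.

T = 0.981

The wavenumbers are k₁ = √(2mE)/ℏ = 5.505 on the left and k₂ = √(2m(E − U₀))/ℏ = 4.159 on the right.
Continuity of ψ and ψ′ at the step yields the reflection amplitude r = (k₁ − k₂)/(k₁ + k₂) = 0.1392; thus R = |r|² = 0.01938, T = 0.9806.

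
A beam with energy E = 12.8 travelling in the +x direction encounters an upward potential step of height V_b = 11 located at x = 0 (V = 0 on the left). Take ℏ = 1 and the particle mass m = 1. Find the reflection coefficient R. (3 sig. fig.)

On each side the TISE gives plane waves with k = √(2m(E − V))/ℏ: k₁ = √(2·1·12.8) = 5.060, k₂ = √(2·1·1.8) = 1.897.
Matching ψ and ψ′ at x = 0 gives r = (k₁ − k₂)/(k₁ + k₂), so R = r² = 0.2066 and T = 1 − R = 0.7934.

R = 0.207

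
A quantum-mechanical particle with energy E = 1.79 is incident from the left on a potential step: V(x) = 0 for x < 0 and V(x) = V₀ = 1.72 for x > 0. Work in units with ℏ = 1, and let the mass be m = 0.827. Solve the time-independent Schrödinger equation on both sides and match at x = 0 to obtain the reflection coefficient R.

On each side the TISE gives plane waves with k = √(2m(E − V))/ℏ: k₁ = √(2·0.827·1.79) = 1.721, k₂ = √(2·0.827·0.07) = 0.3403.
Matching ψ and ψ′ at x = 0 gives r = (k₁ − k₂)/(k₁ + k₂), so R = r² = 0.4486 and T = 1 − R = 0.5514.

R = 0.449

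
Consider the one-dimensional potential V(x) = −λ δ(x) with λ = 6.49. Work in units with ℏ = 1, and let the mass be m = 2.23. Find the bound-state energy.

The bound state is ψ(x) = √κ e^{−κ|x|}. The derivative jump ψ'(0⁺) − ψ'(0⁻) = −(2mλ/ℏ²)ψ(0) fixes κ = mλ/ℏ² = 14.47.
Then E = −ℏ²κ²/(2m) = −mλ²/(2ℏ²) = -46.96.

E = -47.0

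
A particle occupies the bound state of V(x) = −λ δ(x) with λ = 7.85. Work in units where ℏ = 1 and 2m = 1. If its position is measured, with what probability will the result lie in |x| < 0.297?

P = 0.903

The normalised bound state is ψ = √κ e^{−κ|x|} with κ = mλ/ℏ² = 3.925.
P(|x| < d) = ∫_{−d}^{d} κ e^{−2κ|x|} dx = 1 − e^{−2κd} = 1 − e^{−2.331} = 0.9028.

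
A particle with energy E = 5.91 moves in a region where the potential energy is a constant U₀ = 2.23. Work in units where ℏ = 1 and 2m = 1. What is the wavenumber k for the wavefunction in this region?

With E > U₀ the solution is oscillatory, ψ ∝ e^{±ikx} with k = √(2m(E − U₀))/ℏ.
k = √(2 × 0.5 × 3.68) = 1.918.

k = 1.92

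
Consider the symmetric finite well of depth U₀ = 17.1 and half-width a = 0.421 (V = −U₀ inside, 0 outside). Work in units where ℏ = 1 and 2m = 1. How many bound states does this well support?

N = 2

The dimensionless depth is z₀ = a√(2mU₀)/ℏ = 0.421 × √(17.10) = 1.741.
The even/odd transcendental equations gain one root per π/2 in z₀, giving N = 1 + ⌊2z₀/π⌋ = 1 + ⌊1.108⌋ = 2.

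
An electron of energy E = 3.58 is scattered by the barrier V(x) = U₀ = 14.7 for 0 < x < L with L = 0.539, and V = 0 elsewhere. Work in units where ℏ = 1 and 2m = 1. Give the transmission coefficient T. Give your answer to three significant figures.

T = 0.0789

E < U₀: inside the barrier ψ ∝ e^{±κx} with κ = √(2m(U₀ − E))/ℏ = 3.335.
κL = 1.797, sinh(κL) = 2.934.
The exact tunnelling result is T⁻¹ = 1 + U₀² sinh²(κL) / [4E(U₀ − E)] = 12.68, so T = 0.0789.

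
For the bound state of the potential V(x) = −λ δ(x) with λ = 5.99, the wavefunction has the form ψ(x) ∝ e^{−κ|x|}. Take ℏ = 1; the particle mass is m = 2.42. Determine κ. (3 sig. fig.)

Integrate −(ℏ²/2m)ψ'' − λδ(x)ψ = Eψ from −ε to +ε: the ψ'' term gives ψ'(0⁺) − ψ'(0⁻) and the δ term gives −(2mλ/ℏ²)ψ(0).
With ψ ∝ e^{−κ|x|} this yields −2κ = −2mλ/ℏ², so κ = mλ/ℏ² = 14.50.

κ = 14.5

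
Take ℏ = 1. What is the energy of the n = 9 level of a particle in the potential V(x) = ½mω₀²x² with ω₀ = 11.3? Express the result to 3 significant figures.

E = 107

Using E_n = (n + ½)ℏω₀: E_9 = 9.5 × 11.3 = 107.4.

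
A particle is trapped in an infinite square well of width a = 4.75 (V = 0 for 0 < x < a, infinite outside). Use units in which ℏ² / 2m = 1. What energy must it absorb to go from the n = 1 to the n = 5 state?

E_n = n²π²ℏ²/(2ma²), so ΔE = (5² − 1²) π²ℏ²/(2ma²).
ΔE = 24 × π² / (2 × 0.5 × 4.75²) = 10.50.

ΔE = 10.5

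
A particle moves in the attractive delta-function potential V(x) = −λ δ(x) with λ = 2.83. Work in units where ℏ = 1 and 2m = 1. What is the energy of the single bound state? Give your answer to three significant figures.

E = -2.00

For x ≠ 0 the bound state is ψ ∝ e^{−κ|x|}; integrating the TISE across the delta gives the cusp condition 2κ = 2mλ/ℏ², so κ = 1.415.
Then E = −ℏ²κ²/(2m) = −mλ²/(2ℏ²) = -2.002.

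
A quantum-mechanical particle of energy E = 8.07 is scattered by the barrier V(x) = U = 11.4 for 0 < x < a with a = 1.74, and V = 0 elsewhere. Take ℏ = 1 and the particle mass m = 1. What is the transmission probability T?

T = 0.000416

E < U: inside the barrier ψ ∝ e^{±κx} with κ = √(2m(U − E))/ℏ = 2.581.
κa = 4.490, sinh(κa) = 44.57.
Matching ψ, ψ′ at both faces gives T = [1 + U² sinh²(κa) / (4E(U − E))]⁻¹ = 1/2403 = 0.000416.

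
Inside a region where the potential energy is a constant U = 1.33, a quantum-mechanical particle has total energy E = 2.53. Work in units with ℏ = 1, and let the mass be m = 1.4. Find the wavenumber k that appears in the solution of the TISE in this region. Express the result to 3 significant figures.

k = 1.83

With E > U the solution is oscillatory, ψ ∝ e^{±ikx} with k = √(2m(E − U))/ℏ.
k = √(2 × 1.4 × 1.2) = 1.833.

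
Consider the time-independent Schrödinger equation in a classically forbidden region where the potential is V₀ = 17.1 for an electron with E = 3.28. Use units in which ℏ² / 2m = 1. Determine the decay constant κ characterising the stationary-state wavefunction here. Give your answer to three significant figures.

κ = 3.72

Since E < V₀ the TISE in this region is ψ'' = κ²ψ with κ = √(2m(V₀ − E))/ℏ.
κ = √(2 × 0.5 × 13.82) = 3.718.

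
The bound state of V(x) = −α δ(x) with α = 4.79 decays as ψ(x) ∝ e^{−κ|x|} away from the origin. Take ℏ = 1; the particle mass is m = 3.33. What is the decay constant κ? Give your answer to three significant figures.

Integrating the TISE across x = 0 gives the cusp condition ψ'(0⁺) − ψ'(0⁻) = −(2mα/ℏ²)ψ(0).
With ψ ∝ e^{−κ|x|} this yields −2κ = −2mα/ℏ², so κ = mα/ℏ² = 15.95.

κ = 16.0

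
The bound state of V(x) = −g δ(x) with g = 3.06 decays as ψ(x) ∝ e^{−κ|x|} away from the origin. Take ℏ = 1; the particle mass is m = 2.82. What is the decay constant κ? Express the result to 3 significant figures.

κ = 8.63

Integrating the TISE across x = 0 gives the cusp condition ψ'(0⁺) − ψ'(0⁻) = −(2mg/ℏ²)ψ(0).
With ψ ∝ e^{−κ|x|} this yields −2κ = −2mg/ℏ², so κ = mg/ℏ² = 8.629.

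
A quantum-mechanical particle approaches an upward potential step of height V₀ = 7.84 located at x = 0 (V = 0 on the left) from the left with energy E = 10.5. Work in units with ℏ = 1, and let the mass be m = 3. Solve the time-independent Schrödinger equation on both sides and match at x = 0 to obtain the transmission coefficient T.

T = 0.891

The wavenumbers are k₁ = √(2mE)/ℏ = 7.937 on the left and k₂ = √(2m(E − V₀))/ℏ = 3.995 on the right.
Continuity of ψ and ψ′ at the step yields the reflection amplitude r = (k₁ − k₂)/(k₁ + k₂) = 0.3304; thus R = |r|² = 0.1092, T = 0.8908.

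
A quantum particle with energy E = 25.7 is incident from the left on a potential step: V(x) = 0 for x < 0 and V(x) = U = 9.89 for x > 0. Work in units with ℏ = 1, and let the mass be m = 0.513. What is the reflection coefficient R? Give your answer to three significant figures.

R = 0.0146

The wavenumbers are k₁ = √(2mE)/ℏ = 5.135 on the left and k₂ = √(2m(E − U))/ℏ = 4.028 on the right.
Matching ψ and ψ′ at x = 0 gives r = (k₁ − k₂)/(k₁ + k₂), so R = r² = 0.01461 and T = 1 − R = 0.9854.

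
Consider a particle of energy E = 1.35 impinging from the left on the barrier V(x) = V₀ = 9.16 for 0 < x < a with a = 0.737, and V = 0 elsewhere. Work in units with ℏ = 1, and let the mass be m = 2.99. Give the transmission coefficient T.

E < V₀: inside the barrier ψ ∝ e^{±κx} with κ = √(2m(V₀ − E))/ℏ = 6.834.
κa = 5.037, sinh(κa) = 76.98.
Matching ψ, ψ′ at both faces gives T = [1 + V₀² sinh²(κa) / (4E(V₀ − E))]⁻¹ = 1/11790 = 0.0000848.

T = 0.0000848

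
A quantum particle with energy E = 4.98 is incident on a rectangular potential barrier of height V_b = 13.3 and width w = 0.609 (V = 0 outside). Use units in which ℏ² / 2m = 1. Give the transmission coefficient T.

T = 0.106

Since E < V_b the interior solution is evanescent with decay constant κ = √(2m(V_b − E))/ℏ = 2.884.
κw = 1.757, sinh(κw) = 2.810.
The exact tunnelling result is T⁻¹ = 1 + V_b² sinh²(κw) / [4E(V_b − E)] = 9.428, so T = 0.106.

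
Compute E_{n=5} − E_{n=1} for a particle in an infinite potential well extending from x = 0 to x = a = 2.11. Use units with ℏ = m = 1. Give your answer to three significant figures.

E_n = n²π²ℏ²/(2ma²), so ΔE = (5² − 1²) π²ℏ²/(2ma²).
ΔE = 24 × π² / (2 × 1 × 2.11²) = 26.60.

ΔE = 26.6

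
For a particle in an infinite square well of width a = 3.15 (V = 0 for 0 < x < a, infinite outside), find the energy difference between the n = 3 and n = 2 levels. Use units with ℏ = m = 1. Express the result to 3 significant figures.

E_n = n²π²ℏ²/(2ma²), so ΔE = (3² − 2²) π²ℏ²/(2ma²).
ΔE = 5 × π² / (2 × 1 × 3.15²) = 2.487.

ΔE = 2.49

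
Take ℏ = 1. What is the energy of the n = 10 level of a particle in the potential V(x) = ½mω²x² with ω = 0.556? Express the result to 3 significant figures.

E = 5.84

Using E_n = (n + ½)ℏω: E_10 = 10.5 × 0.556 = 5.838.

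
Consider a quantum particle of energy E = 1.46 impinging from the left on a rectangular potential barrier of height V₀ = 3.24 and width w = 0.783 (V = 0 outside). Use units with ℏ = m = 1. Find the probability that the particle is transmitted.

Since E < V₀ the interior solution is evanescent with decay constant κ = √(2m(V₀ − E))/ℏ = 1.887.
κw = 1.477, sinh(κw) = 2.077.
Matching ψ, ψ′ at both faces gives T = [1 + V₀² sinh²(κw) / (4E(V₀ − E))]⁻¹ = 1/5.355 = 0.187.

T = 0.187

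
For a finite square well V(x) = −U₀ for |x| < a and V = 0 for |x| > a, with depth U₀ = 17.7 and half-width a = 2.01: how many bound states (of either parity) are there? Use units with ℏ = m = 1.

Define the well-strength parameter z₀ = (a/ℏ)√(2mU₀) = 2.01 × √(2·1·17.7) = 11.96.
The even/odd transcendental equations gain one root per π/2 in z₀, giving N = 1 + ⌊2z₀/π⌋ = 1 + ⌊7.613⌋ = 8.

N = 8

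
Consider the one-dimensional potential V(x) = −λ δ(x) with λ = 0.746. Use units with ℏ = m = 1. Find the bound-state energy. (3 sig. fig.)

The bound state is ψ(x) = √κ e^{−κ|x|}. The derivative jump ψ'(0⁺) − ψ'(0⁻) = −(2mλ/ℏ²)ψ(0) fixes κ = mλ/ℏ² = 0.7460.
Then E = −ℏ²κ²/(2m) = −mλ²/(2ℏ²) = -0.2783.

E = -0.278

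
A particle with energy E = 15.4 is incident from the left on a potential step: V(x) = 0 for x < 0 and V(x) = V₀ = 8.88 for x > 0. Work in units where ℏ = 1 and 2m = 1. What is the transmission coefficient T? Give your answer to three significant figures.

T = 0.955

On each side the TISE gives plane waves with k = √(2m(E − V))/ℏ: k₁ = √(2·½·15.4) = 3.924, k₂ = √(2·½·6.52) = 2.553.
Matching ψ and ψ′ at x = 0 gives r = (k₁ − k₂)/(k₁ + k₂), so R = r² = 0.04479 and T = 1 − R = 0.9552.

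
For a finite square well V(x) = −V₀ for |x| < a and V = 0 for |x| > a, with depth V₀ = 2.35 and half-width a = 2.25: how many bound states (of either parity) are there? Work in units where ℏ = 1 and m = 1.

N = 4

The dimensionless depth is z₀ = a√(2mV₀)/ℏ = 2.25 × √(4.700) = 4.878.
The even/odd transcendental equations gain one root per π/2 in z₀, giving N = 1 + ⌊2z₀/π⌋ = 1 + ⌊3.105⌋ = 4.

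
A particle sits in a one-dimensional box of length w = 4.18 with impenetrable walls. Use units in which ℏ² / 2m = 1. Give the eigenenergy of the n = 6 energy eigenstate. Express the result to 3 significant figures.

E = 20.3

The infinite-well eigenfunctions ψ_n = √(2/w) sin(nπx/w) vanish at both walls, giving E_n = n²π²ℏ²/(2mw²).
E_6 = 6² × π² / (2 × 0.5 × 4.18²) = 20.34.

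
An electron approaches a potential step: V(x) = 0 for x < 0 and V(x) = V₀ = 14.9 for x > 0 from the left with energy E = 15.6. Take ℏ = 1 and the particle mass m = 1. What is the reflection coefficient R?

R = 0.423

The wavenumbers are k₁ = √(2mE)/ℏ = 5.586 on the left and k₂ = √(2m(E − V₀))/ℏ = 1.183 on the right.
Matching ψ and ψ′ at x = 0 gives r = (k₁ − k₂)/(k₁ + k₂), so R = r² = 0.4230 and T = 1 − R = 0.5770.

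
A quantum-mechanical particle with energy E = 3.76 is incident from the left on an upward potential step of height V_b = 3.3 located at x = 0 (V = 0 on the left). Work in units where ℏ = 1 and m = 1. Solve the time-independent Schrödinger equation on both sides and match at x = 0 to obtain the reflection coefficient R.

R = 0.232

The wavenumbers are k₁ = √(2mE)/ℏ = 2.742 on the left and k₂ = √(2m(E − V_b))/ℏ = 0.9592 on the right.
Matching ψ and ψ′ at x = 0 gives r = (k₁ − k₂)/(k₁ + k₂), so R = r² = 0.2321 and T = 1 − R = 0.7679.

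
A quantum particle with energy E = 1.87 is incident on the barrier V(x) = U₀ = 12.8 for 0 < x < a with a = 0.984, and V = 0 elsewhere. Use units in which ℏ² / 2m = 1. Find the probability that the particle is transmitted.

T = 0.00298

E < U₀: inside the barrier ψ ∝ e^{±κx} with κ = √(2m(U₀ − E))/ℏ = 3.306.
κa = 3.253, sinh(κa) = 12.92.
The exact tunnelling result is T⁻¹ = 1 + U₀² sinh²(κa) / [4E(U₀ − E)] = 335.3, so T = 0.00298.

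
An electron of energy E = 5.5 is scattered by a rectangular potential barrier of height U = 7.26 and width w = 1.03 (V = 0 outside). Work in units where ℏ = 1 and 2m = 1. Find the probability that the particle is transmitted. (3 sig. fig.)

Since E < U the interior solution is evanescent with decay constant κ = √(2m(U − E))/ℏ = 1.327.
κw = 1.366, sinh(κw) = 1.833.
Matching ψ, ψ′ at both faces gives T = [1 + U² sinh²(κw) / (4E(U − E))]⁻¹ = 1/5.575 = 0.179.

T = 0.179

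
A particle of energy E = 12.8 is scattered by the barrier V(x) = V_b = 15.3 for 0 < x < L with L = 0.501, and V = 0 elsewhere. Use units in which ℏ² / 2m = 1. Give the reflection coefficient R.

R = 0.585

E < V_b: inside the barrier ψ ∝ e^{±κx} with κ = √(2m(V_b − E))/ℏ = 1.581.
κL = 0.7922, sinh(κL) = 0.8776.
Matching ψ, ψ′ at both faces gives T = [1 + V_b² sinh²(κL) / (4E(V_b − E))]⁻¹ = 1/2.409 = 0.415.
R = 1 − T = 0.585.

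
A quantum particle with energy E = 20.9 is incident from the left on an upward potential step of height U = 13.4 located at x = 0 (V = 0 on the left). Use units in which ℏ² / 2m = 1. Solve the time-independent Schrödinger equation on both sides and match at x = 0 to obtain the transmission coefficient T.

The wavenumbers are k₁ = √(2mE)/ℏ = 4.572 on the left and k₂ = √(2m(E − U))/ℏ = 2.739 on the right.
Continuity of ψ and ψ′ at the step yields the reflection amplitude r = (k₁ − k₂)/(k₁ + k₂) = 0.2507; thus R = |r|² = 0.06287, T = 0.9371.

T = 0.937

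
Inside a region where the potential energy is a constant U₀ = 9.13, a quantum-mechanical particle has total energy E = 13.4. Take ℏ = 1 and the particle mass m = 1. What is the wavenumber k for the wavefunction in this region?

With E > U₀ the solution is oscillatory, ψ ∝ e^{±ikx} with k = √(2m(E − U₀))/ℏ.
k = √(2 × 1 × 4.27) = 2.922.

k = 2.92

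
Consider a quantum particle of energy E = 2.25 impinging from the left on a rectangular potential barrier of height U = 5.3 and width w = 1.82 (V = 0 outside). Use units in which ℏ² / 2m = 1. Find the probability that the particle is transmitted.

T = 0.00676

Since E < U the interior solution is evanescent with decay constant κ = √(2m(U − E))/ℏ = 1.746.
κw = 3.178, sinh(κw) = 11.98.
The exact tunnelling result is T⁻¹ = 1 + U² sinh²(κw) / [4E(U − E)] = 148.0, so T = 0.00676.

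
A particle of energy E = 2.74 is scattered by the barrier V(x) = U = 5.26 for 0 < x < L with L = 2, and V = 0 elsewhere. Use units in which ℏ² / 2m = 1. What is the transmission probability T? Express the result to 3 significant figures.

E < U: inside the barrier ψ ∝ e^{±κx} with κ = √(2m(U − E))/ℏ = 1.587.
κL = 3.175, sinh(κL) = 11.94.
The exact tunnelling result is T⁻¹ = 1 + U² sinh²(κL) / [4E(U − E)] = 143.8, so T = 0.00695.

T = 0.00695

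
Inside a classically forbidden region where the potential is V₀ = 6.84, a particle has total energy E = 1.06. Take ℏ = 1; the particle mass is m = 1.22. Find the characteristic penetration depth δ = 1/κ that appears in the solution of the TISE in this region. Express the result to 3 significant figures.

Since E < V₀ the TISE in this region is ψ'' = κ²ψ with κ = √(2m(V₀ − E))/ℏ.
κ = √(2 × 1.22 × 5.78) = 3.755. The penetration depth is δ = 1/κ = 0.266.

δ = 0.266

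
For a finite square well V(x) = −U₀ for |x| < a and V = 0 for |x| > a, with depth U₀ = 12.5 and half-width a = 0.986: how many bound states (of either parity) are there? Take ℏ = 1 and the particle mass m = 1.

N = 4

Define the well-strength parameter z₀ = (a/ℏ)√(2mU₀) = 0.986 × √(2·1·12.5) = 4.930.
A new bound state (alternating even/odd) appears each time z₀ passes a multiple of π/2, so N = ⌊2z₀/π⌋ + 1 = ⌊3.139⌋ + 1 = 4.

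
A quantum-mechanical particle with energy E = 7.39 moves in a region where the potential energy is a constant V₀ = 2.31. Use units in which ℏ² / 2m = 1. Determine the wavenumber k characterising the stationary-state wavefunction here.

k = 2.25

With E > V₀ the solution is oscillatory, ψ ∝ e^{±ikx} with k = √(2m(E − V₀))/ℏ.
k = √(2 × 0.5 × 5.08) = 2.254.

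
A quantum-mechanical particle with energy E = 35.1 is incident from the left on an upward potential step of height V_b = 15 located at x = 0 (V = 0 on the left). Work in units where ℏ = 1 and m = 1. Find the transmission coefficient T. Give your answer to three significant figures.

The wavenumbers are k₁ = √(2mE)/ℏ = 8.379 on the left and k₂ = √(2m(E − V_b))/ℏ = 6.340 on the right.
Continuity of ψ and ψ′ at the step yields the reflection amplitude r = (k₁ − k₂)/(k₁ + k₂) = 0.1385; thus R = |r|² = 0.01918, T = 0.9808.

T = 0.981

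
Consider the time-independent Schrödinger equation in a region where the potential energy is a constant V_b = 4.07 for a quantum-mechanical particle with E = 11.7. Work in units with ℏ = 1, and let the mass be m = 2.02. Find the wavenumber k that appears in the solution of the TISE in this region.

With E > V_b the solution is oscillatory, ψ ∝ e^{±ikx} with k = √(2m(E − V_b))/ℏ.
k = √(2 × 2.02 × 7.63) = 5.552.

k = 5.55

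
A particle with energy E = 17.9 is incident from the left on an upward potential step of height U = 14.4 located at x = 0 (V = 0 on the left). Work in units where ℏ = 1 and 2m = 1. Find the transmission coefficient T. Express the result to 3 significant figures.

T = 0.850

On each side the TISE gives plane waves with k = √(2m(E − V))/ℏ: k₁ = √(2·½·17.9) = 4.231, k₂ = √(2·½·3.5) = 1.871.
Matching ψ and ψ′ at x = 0 gives r = (k₁ − k₂)/(k₁ + k₂), so R = r² = 0.1496 and T = 1 − R = 0.8504.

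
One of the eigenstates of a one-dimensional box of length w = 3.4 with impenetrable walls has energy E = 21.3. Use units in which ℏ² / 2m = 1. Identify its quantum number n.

For an infinite well E_n = n²π²ℏ²/(2mw²), so n = (w/πℏ)√(2mE).
n = (3.4/π) × √(2 × 0.5 × 21.3) = 4.995 → n = 5.

n = 5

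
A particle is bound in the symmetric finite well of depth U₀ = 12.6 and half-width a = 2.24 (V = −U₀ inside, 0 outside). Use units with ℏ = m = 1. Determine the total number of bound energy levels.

The dimensionless depth is z₀ = a√(2mU₀)/ℏ = 2.24 × √(25.20) = 11.24.
The even/odd transcendental equations gain one root per π/2 in z₀, giving N = 1 + ⌊2z₀/π⌋ = 1 + ⌊7.159⌋ = 8.

N = 8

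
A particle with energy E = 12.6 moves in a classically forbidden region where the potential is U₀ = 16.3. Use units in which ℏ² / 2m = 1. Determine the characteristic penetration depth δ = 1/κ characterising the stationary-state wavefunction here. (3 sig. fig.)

δ = 0.520

Since E < U₀ the TISE in this region is ψ'' = κ²ψ with κ = √(2m(U₀ − E))/ℏ.
κ = √(2 × 0.5 × 3.7) = 1.924. The penetration depth is δ = 1/κ = 0.520.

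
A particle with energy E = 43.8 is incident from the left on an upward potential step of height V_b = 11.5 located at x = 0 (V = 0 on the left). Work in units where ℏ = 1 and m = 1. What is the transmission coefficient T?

The wavenumbers are k₁ = √(2mE)/ℏ = 9.359 on the left and k₂ = √(2m(E − V_b))/ℏ = 8.037 on the right.
Matching ψ and ψ′ at x = 0 gives r = (k₁ − k₂)/(k₁ + k₂), so R = r² = 0.005775 and T = 1 − R = 0.9942.

T = 0.994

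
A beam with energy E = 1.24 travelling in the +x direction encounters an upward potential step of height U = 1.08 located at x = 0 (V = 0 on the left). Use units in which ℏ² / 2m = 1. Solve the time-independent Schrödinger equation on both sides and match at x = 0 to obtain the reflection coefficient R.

On each side the TISE gives plane waves with k = √(2m(E − V))/ℏ: k₁ = √(2·½·1.24) = 1.114, k₂ = √(2·½·0.16) = 0.4000.
Matching ψ and ψ′ at x = 0 gives r = (k₁ − k₂)/(k₁ + k₂), so R = r² = 0.2223 and T = 1 − R = 0.7777.

R = 0.222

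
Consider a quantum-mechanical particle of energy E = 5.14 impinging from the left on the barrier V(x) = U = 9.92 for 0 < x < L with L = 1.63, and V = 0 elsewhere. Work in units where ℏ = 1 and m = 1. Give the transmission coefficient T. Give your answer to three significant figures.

T = 0.000167

E < U: inside the barrier ψ ∝ e^{±κx} with κ = √(2m(U − E))/ℏ = 3.092.
κL = 5.040, sinh(κL) = 77.22.
The exact tunnelling result is T⁻¹ = 1 + U² sinh²(κL) / [4E(U − E)] = 5972, so T = 0.000167.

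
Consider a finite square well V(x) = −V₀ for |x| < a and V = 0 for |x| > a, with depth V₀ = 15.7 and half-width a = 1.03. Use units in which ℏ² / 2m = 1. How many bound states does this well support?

Define the well-strength parameter z₀ = (a/ℏ)√(2mV₀) = 1.03 × √(2·0.5·15.7) = 4.081.
The even/odd transcendental equations gain one root per π/2 in z₀, giving N = 1 + ⌊2z₀/π⌋ = 1 + ⌊2.598⌋ = 3.

N = 3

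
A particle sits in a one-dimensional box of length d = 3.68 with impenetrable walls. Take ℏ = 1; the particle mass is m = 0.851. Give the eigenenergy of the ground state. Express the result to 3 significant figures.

Requiring ψ(0) = ψ(d) = 0 quantises k = nπ/d, hence E_n = ℏ²k²/2m = n²π²ℏ²/(2md²).
E_1 = 1² × π² / (2 × 0.851 × 3.68²) = 0.4282.

E = 0.428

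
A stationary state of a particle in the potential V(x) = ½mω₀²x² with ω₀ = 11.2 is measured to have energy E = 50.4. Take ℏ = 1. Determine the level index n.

E_n = ℏω₀(n + ½) ⇒ n = E/(ℏω₀) − ½ = 50.4/11.2 − 0.5 = 4.000 → n = 4.

n = 4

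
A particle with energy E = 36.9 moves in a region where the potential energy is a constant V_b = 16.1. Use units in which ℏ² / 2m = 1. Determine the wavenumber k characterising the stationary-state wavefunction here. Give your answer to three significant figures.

k = 4.56

With E > V_b the solution is oscillatory, ψ ∝ e^{±ikx} with k = √(2m(E − V_b))/ℏ.
k = √(2 × 0.5 × 20.8) = 4.561.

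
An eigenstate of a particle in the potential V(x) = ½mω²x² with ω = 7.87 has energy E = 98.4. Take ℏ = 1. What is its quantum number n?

n = 12

Invert E_n = (n + ½)ℏω: n = E/ℏω − ½ = 12.003, so n = 12.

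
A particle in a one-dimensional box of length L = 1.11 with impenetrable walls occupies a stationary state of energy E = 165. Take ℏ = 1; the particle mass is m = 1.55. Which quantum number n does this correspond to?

n = 8

From E_n = n²π²ℏ²/(2mL²) invert to n = √(2mL²E)/(πℏ).
n = (1.11/π) × √(2 × 1.55 × 165) = 7.991 → n = 8.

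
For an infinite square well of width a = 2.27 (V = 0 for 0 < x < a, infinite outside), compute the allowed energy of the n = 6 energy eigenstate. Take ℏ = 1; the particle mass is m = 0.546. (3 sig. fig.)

The infinite-well eigenfunctions ψ_n = √(2/a) sin(nπx/a) vanish at both walls, giving E_n = n²π²ℏ²/(2ma²).
E_6 = 6² × π² / (2 × 0.546 × 2.27²) = 63.14.

E = 63.1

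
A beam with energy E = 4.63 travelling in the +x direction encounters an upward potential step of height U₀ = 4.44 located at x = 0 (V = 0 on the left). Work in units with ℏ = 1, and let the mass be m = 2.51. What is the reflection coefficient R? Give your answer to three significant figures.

R = 0.440

The wavenumbers are k₁ = √(2mE)/ℏ = 4.821 on the left and k₂ = √(2m(E − U₀))/ℏ = 0.9766 on the right.
Continuity of ψ and ψ′ at the step yields the reflection amplitude r = (k₁ − k₂)/(k₁ + k₂) = 0.6631; thus R = |r|² = 0.4397, T = 0.5603.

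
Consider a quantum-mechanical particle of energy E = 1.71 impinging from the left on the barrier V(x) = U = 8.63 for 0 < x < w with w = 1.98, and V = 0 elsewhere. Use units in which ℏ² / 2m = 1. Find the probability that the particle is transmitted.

E < U: inside the barrier ψ ∝ e^{±κx} with κ = √(2m(U − E))/ℏ = 2.631.
κw = 5.209, sinh(κw) = 91.41.
Matching ψ, ψ′ at both faces gives T = [1 + U² sinh²(κw) / (4E(U − E))]⁻¹ = 1/13150 = 0.0000760.

T = 0.0000760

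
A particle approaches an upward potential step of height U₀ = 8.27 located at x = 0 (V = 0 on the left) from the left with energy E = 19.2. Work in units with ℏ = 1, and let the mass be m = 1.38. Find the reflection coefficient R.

The wavenumbers are k₁ = √(2mE)/ℏ = 7.280 on the left and k₂ = √(2m(E − U₀))/ℏ = 5.492 on the right.
Continuity of ψ and ψ′ at the step yields the reflection amplitude r = (k₁ − k₂)/(k₁ + k₂) = 0.1399; thus R = |r|² = 0.01958, T = 0.9804.

R = 0.0196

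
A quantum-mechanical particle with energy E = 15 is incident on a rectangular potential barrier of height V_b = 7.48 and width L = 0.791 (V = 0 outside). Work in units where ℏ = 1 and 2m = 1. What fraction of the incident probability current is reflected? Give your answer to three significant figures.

Above the barrier the interior wavenumber is k₂ = √(2m(E − V_b))/ℏ = 2.742, giving phase k₂L = 2.169.
T = [1 + V_b² sin²(k₂L) / (4E(E − V_b))]⁻¹ = 1/1.085 = 0.922.
R = 1 − T = 0.0781.

R = 0.0781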